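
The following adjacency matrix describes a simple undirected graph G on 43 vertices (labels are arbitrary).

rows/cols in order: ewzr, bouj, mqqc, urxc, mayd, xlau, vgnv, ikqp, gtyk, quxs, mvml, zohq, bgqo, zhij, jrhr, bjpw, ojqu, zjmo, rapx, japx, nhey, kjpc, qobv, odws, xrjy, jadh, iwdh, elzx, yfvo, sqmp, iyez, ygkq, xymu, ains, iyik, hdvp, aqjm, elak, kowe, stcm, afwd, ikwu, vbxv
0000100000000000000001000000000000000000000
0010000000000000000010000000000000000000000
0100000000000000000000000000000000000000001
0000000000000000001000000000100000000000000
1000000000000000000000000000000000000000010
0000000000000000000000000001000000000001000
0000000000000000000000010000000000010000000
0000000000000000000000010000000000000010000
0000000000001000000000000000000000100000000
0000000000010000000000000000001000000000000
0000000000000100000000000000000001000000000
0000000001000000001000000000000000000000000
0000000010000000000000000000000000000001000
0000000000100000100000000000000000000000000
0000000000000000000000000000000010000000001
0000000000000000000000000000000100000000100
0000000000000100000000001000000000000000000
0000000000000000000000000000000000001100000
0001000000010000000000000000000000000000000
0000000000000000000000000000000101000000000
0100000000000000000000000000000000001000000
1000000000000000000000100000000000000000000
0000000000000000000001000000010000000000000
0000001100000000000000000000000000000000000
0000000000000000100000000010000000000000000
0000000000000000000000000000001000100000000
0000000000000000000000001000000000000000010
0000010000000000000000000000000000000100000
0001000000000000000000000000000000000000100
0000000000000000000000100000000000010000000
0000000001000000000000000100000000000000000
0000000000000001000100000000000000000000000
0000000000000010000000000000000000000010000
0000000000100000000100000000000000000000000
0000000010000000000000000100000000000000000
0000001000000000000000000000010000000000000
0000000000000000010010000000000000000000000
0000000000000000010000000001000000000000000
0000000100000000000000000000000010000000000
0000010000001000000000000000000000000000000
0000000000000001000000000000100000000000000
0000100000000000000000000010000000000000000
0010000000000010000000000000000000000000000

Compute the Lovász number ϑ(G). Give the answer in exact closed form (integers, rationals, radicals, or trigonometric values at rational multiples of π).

Vertex xymu has 2 neighbors: jrhr, kowe.
Vertex aqjm has 2 neighbors: zjmo, nhey.
N(xlau) = {elzx, stcm}, |N(xlau)| = 2.
N(ains) = {mvml, japx}, |N(ains)| = 2.
43-vertex 2-regular graph: a single 43-cycle (edge-transitive).
spec(A) ≈ [2.0, 1.97869, 1.9152, 1.8109, 1.668, 1.48954, 1.27935, 1.04188, 0.78221, 0.50587, 0.21874, -0.07304, -0.36327, -0.64576, -0.91448, -1.16372, -1.38815, -1.58299, -1.7441, -1.86803, -1.95215, -1.99466] (distinct, 5 d.p.).
ϑ = −N·λ_min/(λ_max−λ_min) = −43·(-2*cos(pi/43))/(2−(-2*cos(pi/43))) = 43*cos(pi/43)/(cos(pi/43) + 1).
ϑ(G) ≈ 21.47128.
21 ≤ 43*cos(pi/43)/(cos(pi/43) + 1) ≤ 22: both strict.

43*cos(pi/43)/(cos(pi/43) + 1)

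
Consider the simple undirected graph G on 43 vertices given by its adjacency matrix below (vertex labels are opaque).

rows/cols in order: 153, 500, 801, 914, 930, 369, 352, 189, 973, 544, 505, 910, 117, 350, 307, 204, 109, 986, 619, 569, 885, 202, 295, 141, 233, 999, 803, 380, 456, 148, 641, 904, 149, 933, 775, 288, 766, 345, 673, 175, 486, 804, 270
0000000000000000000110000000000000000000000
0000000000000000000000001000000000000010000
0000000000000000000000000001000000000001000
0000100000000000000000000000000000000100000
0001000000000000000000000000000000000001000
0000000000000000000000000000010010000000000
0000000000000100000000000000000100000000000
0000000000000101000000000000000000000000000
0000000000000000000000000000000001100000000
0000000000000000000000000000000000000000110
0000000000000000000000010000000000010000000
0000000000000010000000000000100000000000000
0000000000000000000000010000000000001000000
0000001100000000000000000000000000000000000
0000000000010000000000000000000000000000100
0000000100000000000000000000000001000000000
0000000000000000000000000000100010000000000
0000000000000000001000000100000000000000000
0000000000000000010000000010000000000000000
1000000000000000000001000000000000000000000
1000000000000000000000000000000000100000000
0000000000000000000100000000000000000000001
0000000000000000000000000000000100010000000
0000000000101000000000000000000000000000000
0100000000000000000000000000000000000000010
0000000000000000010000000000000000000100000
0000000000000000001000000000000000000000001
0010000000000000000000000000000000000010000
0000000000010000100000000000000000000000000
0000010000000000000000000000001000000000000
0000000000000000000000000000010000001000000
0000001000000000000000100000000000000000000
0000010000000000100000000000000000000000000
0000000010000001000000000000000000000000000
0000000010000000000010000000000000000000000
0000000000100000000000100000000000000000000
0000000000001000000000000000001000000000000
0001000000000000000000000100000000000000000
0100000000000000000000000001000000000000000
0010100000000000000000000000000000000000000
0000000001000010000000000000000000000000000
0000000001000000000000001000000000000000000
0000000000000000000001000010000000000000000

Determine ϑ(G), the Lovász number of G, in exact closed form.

deg(505) = 2; N(505) = {141, 288}.
Vertex 914 has 2 neighbors: 930, 345.
Vertex 801 has 2 neighbors: 380, 175.
Vertex 804 has 2 neighbors: 544, 233.
2-regular, N=43; this is C_{43}, the 43-cycle.
The 22 distinct eigenvalues: [2.0, 1.97869, 1.9152, 1.8109, 1.668, 1.48954, 1.27935, 1.04188, 0.78221, 0.50587, 0.21874, -0.07304, -0.36327, -0.64576, -0.91448, -1.16372, -1.38815, -1.58299, -1.7441, -1.86803, -1.95215, -1.99466].
Lovász (edge-transitive): ϑ = −43·(-2*cos(pi/43))/((2)−(-2*cos(pi/43))) = 43*cos(pi/43)/(cos(pi/43) + 1).
ϑ(G) ≈ 21.4713.
Lovász sandwich 21 ≤ 43*cos(pi/43)/(cos(pi/43) + 1) ≤ 22: both strict.

43*cos(pi/43)/(cos(pi/43) + 1)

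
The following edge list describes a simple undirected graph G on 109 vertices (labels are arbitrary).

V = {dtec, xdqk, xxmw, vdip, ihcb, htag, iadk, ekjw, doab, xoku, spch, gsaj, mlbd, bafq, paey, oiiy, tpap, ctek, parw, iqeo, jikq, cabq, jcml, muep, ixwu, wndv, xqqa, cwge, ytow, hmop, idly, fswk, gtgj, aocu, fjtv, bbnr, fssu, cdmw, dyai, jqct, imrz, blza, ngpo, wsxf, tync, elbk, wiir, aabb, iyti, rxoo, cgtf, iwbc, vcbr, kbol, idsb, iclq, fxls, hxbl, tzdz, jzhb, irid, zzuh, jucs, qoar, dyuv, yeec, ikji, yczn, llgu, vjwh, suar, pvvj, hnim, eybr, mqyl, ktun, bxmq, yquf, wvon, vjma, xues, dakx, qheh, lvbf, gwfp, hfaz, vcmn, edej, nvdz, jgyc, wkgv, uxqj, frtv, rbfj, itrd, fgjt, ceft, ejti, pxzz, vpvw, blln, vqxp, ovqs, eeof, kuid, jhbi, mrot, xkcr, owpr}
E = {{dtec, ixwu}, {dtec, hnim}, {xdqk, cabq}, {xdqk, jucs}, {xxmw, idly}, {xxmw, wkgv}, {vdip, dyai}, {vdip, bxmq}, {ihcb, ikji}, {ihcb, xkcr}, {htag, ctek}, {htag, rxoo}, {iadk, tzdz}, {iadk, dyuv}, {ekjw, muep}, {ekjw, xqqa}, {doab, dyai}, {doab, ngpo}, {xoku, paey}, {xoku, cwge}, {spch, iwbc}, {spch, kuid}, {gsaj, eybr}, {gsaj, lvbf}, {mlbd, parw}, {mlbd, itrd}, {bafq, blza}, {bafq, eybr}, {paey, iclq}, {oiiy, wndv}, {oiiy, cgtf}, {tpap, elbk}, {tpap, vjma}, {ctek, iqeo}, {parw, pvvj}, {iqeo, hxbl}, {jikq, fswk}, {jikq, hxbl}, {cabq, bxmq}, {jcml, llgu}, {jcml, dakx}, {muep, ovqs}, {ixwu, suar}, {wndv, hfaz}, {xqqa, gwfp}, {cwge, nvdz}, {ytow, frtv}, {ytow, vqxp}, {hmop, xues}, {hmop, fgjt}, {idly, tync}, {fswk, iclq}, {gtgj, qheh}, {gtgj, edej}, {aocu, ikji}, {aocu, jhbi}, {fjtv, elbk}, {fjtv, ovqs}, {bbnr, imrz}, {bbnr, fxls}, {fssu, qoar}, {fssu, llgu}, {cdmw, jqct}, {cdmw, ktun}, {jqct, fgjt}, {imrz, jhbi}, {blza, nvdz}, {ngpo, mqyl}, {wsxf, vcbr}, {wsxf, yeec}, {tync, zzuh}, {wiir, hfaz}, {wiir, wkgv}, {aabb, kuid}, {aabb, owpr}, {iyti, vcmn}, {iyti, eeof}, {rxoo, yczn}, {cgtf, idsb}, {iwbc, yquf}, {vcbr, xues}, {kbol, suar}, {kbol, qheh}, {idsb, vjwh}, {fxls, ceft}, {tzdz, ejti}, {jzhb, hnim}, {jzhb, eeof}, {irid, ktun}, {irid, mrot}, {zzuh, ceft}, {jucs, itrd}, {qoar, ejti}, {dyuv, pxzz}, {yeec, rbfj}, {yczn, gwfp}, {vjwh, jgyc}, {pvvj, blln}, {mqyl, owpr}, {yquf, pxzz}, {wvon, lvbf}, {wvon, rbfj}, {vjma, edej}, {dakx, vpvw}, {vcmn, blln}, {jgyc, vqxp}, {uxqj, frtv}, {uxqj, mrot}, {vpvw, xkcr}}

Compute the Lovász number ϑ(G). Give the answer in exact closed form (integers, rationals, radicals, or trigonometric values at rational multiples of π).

109*cos(pi/109)/(cos(pi/109) + 1)

Vertex yeec has 2 neighbors: wsxf, rbfj.
Vertex ejti has 2 neighbors: tzdz, qoar.
Vertex blza has 2 neighbors: bafq, nvdz.
Vertex imrz has 2 neighbors: bbnr, jhbi.
deg(v) = 2 for all v (|V|=109); the odd cycle C_{109}.
spec(A) ≈ [2.0, 1.997, 1.987, 1.97, 1.947, 1.918, 1.882, 1.839, 1.791, 1.737, 1.677, 1.611, 1.54, 1.464, 1.383, 1.298, 1.208, 1.114, 1.017, 0.916, 0.812, 0.705, 0.596, 0.485, 0.372, 0.259, 0.144, 0.029, -0.086, -0.201, -0.316, -0.429, -0.541, -0.651, -0.759, -0.864, -0.967, -1.066, -1.162, -1.253, -1.341, -1.424, -1.503, -1.576, -1.645, -1.708, -1.765, -1.816, -1.861, -1.9, -1.933, -1.959, -1.979, -1.993, -1.999] (distinct, 3 d.p.).
Lovász (edge-transitive): ϑ = −109·(-2*cos(pi/109))/((2)−(-2*cos(pi/109))) = 109*cos(pi/109)/(cos(pi/109) + 1).
≈ 54.48868008 (to 8 d.p.).
54 ≤ 109*cos(pi/109)/(cos(pi/109) + 1) ≤ 55: both strict.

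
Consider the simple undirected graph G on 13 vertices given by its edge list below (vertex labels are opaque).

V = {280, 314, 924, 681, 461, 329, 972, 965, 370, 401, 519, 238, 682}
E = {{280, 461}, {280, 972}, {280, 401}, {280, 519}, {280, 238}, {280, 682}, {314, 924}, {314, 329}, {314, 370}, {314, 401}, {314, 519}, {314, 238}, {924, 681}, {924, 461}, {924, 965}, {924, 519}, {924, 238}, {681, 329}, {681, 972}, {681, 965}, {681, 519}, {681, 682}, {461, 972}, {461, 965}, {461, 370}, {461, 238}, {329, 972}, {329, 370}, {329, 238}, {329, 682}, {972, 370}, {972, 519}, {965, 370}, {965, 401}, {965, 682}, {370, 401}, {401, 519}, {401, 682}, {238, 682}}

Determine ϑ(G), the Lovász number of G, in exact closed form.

sqrt(13)

Vertex 681 has 6 neighbors: 924, 329, 972, 965, 519, 682.
Vertex 519 has 6 neighbors: 280, 314, 924, 681, 972, 401.
N(682) = {280, 681, 329, 965, 401, 238}, |N(682)| = 6.
Vertex 370 has 6 neighbors: 314, 461, 329, 972, 965, 401.
13-vertex 6-regular graph: strongly regular (13,6,2,3).
The 3 distinct eigenvalues: [6.0, 1.302776, -2.302776].
Lovász: ϑ = −13(-sqrt(13)/2 - 1/2)/(6+-(-sqrt(13)/2 - 1/2)) = sqrt(13).
ϑ(G) ≈ 3.6056.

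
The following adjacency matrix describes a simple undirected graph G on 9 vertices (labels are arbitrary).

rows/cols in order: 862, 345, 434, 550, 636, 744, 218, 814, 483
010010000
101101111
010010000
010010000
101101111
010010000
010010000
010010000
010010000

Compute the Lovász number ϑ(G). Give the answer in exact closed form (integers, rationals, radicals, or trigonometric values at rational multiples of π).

7

Vertex 744 has 2 neighbors: 345, 636.
Vertex 550 has 2 neighbors: 345, 636.
N(434) = {345, 636}, |N(434)| = 2.
deg(483) = 2; N(483) = {345, 636}.
G = K_{7,2}: α = 7 = χ(Ḡ), so ϑ = 7.
Numerically 7.0000.
Lovász sandwich 7 ≤ 7 ≤ 7: collapsed.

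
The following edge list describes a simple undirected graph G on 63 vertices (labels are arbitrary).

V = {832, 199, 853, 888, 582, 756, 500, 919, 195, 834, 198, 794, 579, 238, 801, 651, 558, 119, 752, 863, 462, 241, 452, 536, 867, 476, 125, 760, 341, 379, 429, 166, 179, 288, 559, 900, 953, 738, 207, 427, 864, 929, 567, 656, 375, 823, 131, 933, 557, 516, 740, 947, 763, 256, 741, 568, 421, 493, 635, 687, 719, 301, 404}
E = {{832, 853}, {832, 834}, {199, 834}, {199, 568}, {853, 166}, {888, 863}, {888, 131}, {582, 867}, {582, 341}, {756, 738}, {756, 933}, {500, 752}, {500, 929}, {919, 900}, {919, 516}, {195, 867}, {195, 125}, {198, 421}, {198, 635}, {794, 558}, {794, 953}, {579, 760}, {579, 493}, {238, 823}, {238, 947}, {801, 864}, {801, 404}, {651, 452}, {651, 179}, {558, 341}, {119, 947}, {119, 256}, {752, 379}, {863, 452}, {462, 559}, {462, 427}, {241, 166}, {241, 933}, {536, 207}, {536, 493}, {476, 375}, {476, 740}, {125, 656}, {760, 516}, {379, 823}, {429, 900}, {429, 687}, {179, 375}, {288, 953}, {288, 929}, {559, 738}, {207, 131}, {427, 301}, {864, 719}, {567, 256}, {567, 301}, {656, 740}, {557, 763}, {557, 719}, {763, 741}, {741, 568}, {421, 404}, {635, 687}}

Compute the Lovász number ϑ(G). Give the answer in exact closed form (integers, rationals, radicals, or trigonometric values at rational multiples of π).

63*cos(pi/63)/(cos(pi/63) + 1)

Vertex 656 has 2 neighbors: 125, 740.
deg(241) = 2; N(241) = {166, 933}.
deg(516) = 2; N(516) = {919, 760}.
N(919) = {900, 516}, |N(919)| = 2.
63-vertex 2-regular graph: the odd cycle C_{63}.
Distinct eigenvalues (to 6 d.p.): [2.0, 1.990062, 1.960345, 1.911146, 1.842952, 1.756443, 1.652478, 1.532089, 1.396474, 1.24698, 1.085093, 0.912421, 0.730682, 0.541681, 0.347296, 0.14946, -0.049861, -0.248687, -0.445042, -0.636973, -0.822574, -1.0, -1.167487, -1.323372, -1.466104, -1.594265, -1.706582, -1.801938, -1.879385, -1.938155, -1.977662, -1.997514].
Lovász (edge-transitive): ϑ = −63·(-2*cos(pi/63))/((2)−(-2*cos(pi/63))) = 63*cos(pi/63)/(cos(pi/63) + 1).
ϑ(G) ≈ 31.48040933.
Sandwich: α(G)=31 ≤ ϑ(G)=63*cos(pi/63)/(cos(pi/63) + 1) ≤ χ(Ḡ)=32 (both strict).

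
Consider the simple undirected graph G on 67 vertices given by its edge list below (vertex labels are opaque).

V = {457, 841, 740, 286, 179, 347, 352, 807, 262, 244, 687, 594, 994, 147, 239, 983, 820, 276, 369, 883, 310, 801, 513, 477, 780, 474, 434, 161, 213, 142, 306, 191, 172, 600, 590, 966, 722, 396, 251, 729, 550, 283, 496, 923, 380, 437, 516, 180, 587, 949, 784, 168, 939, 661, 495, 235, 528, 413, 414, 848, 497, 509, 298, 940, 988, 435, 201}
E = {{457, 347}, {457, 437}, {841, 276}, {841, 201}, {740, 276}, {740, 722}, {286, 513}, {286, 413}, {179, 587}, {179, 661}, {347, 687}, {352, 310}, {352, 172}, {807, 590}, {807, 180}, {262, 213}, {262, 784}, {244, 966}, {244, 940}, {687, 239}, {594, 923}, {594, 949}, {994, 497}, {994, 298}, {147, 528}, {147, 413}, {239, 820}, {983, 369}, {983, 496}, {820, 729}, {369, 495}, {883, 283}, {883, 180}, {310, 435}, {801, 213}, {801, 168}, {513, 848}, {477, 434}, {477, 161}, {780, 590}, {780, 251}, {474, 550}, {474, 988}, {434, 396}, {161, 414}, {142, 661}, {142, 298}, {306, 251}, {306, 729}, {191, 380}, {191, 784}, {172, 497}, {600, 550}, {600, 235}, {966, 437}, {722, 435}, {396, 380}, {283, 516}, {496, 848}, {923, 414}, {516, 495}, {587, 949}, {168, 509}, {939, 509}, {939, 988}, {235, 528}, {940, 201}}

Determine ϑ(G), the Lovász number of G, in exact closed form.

Vertex 801 has 2 neighbors: 213, 168.
Vertex 590 has 2 neighbors: 807, 780.
Vertex 496 has 2 neighbors: 983, 848.
N(740) = {276, 722}, |N(740)| = 2.
Regular of degree 2 on 67 vertices: the odd cycle C_{67}.
A has 34 distinct eigenvalues ≈ [2.0, 1.9912, 1.9649, 1.9214, 1.8609, 1.7841, 1.6917, 1.5843, 1.4631, 1.3289, 1.1831, 1.0269, 0.8617, 0.6889, 0.5101, 0.3268, 0.1406, -0.0469, -0.2339, -0.4189, -0.6002, -0.7762, -0.9454, -1.1063, -1.2574, -1.3975, -1.5254, -1.6398, -1.7398, -1.8245, -1.8932, -1.9453, -1.9802, -1.9978].
Lovász (edge-transitive): ϑ = −67·(-2*cos(pi/67))/((2)−(-2*cos(pi/67))) = 67*cos(pi/67)/(cos(pi/67) + 1).
= 33.48157981… (decimal).
33 ≤ 67*cos(pi/67)/(cos(pi/67) + 1) ≤ 34: both strict.

67*cos(pi/67)/(cos(pi/67) + 1)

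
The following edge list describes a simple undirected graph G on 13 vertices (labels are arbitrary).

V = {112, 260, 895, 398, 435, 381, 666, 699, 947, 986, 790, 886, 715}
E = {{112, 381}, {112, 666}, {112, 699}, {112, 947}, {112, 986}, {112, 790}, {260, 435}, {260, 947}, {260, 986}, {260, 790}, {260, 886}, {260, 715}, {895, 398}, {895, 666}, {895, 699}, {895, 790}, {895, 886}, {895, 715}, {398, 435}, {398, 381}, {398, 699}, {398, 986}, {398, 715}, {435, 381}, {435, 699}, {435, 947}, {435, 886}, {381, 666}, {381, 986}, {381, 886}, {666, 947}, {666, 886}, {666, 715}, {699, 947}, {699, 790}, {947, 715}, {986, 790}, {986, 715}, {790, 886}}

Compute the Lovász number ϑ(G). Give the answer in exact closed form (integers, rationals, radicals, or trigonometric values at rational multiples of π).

sqrt(13)

N(666) = {112, 895, 381, 947, 886, 715}, |N(666)| = 6.
deg(260) = 6; N(260) = {435, 947, 986, 790, 886, 715}.
N(886) = {260, 895, 435, 381, 666, 790}, |N(886)| = 6.
Vertex 895 has 6 neighbors: 398, 666, 699, 790, 886, 715.
deg(v) = 6 for all v (|V|=13); SR(13,6,2,3) — a Paley graph.
A has 3 distinct eigenvalues ≈ [6.0, 1.302776, -2.302776].
Lovász (edge-transitive): ϑ = −13·(-sqrt(13)/2 - 1/2)/((6)−(-sqrt(13)/2 - 1/2)) = sqrt(13).
≈ 3.6055513 (to 7 d.p.).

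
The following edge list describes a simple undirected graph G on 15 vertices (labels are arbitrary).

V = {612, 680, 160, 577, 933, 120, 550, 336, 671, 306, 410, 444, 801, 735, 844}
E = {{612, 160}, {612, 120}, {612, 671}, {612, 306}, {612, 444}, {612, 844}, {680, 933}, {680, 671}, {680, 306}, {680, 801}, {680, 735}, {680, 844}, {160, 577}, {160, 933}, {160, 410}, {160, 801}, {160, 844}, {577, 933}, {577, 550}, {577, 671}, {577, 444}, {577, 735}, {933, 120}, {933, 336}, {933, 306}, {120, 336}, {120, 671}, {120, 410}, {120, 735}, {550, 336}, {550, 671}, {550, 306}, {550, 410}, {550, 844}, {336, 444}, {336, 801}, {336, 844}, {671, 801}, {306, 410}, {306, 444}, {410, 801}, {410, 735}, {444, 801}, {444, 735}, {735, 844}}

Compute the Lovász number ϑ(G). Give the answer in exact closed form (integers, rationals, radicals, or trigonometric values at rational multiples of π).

5

deg(336) = 6; N(336) = {933, 120, 550, 444, 801, 844}.
deg(550) = 6; N(550) = {577, 336, 671, 306, 410, 844}.
deg(680) = 6; N(680) = {933, 671, 306, 801, 735, 844}.
N(120) = {612, 933, 336, 671, 410, 735}, |N(120)| = 6.
G on 15 vertices is 6-regular; this is K(6,2), the Kneser graph.
Distinct eigenvalues (to 4 d.p.): [6.0, 1.0, -3.0].
ϑ = −N·λ_min/(λ_max−λ_min) = −15·(-3)/(6−(-3)) = 5.
ϑ(G) ≈ 5.000000000.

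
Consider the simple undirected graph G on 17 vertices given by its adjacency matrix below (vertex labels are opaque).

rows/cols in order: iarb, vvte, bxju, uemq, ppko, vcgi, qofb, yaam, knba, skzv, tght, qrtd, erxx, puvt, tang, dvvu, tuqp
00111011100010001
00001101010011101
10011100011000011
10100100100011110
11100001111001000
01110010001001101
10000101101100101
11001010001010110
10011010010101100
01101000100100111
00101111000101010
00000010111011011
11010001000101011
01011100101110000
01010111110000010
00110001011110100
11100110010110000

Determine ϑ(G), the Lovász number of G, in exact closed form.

N(qrtd) = {qofb, knba, skzv, tght, erxx, puvt, dvvu, tuqp}, |N(qrtd)| = 8.
Vertex tght has 8 neighbors: bxju, ppko, vcgi, qofb, yaam, qrtd, puvt, dvvu.
N(puvt) = {vvte, uemq, ppko, vcgi, knba, tght, qrtd, erxx}, |N(puvt)| = 8.
Vertex ppko has 8 neighbors: iarb, vvte, bxju, yaam, knba, skzv, tght, puvt.
deg(v) = 8 for all v (|V|=17); strongly regular (17,8,3,4).
The 3 distinct eigenvalues: [8.0, 1.56155, -2.56155].
ϑ = −N·λ_min/(λ_max−λ_min) = −17·(-sqrt(17)/2 - 1/2)/(8−(-sqrt(17)/2 - 1/2)) = sqrt(17).
≈ 4.123106 (to 6 d.p.).

sqrt(17)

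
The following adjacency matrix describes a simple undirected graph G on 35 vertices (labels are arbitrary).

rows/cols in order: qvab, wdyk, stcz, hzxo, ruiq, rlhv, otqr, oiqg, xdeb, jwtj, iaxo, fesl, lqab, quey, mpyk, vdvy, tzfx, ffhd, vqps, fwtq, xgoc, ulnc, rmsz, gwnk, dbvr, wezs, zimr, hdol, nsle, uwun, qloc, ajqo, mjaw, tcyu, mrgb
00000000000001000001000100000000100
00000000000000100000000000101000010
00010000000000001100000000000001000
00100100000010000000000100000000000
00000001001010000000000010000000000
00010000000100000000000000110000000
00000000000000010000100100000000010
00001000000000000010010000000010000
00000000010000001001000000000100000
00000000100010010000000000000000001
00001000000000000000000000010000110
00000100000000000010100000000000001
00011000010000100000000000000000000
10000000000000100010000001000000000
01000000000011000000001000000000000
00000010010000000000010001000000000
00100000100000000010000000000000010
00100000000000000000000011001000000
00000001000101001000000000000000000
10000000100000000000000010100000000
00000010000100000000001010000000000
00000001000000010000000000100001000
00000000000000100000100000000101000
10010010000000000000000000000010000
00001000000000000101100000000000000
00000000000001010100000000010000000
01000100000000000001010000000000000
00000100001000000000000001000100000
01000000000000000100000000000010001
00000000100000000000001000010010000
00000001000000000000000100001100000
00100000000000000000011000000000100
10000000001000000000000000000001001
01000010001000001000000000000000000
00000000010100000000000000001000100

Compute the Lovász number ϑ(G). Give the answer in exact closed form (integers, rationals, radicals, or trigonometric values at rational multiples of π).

N(mjaw) = {qvab, iaxo, ajqo, mrgb}, |N(mjaw)| = 4.
N(fwtq) = {qvab, xdeb, dbvr, zimr}, |N(fwtq)| = 4.
Vertex fesl has 4 neighbors: rlhv, vqps, xgoc, mrgb.
Vertex tzfx has 4 neighbors: stcz, xdeb, vqps, tcyu.
deg(v) = 4 for all v (|V|=35); Kneser-type, 3-subsets of [7].
A has 4 distinct eigenvalues ≈ [4.0, 2.0, -1.0, -3.0].
Lovász (edge-transitive): ϑ = −35·(-3)/((4)−(-3)) = 15.
Numerically 15.0000.

15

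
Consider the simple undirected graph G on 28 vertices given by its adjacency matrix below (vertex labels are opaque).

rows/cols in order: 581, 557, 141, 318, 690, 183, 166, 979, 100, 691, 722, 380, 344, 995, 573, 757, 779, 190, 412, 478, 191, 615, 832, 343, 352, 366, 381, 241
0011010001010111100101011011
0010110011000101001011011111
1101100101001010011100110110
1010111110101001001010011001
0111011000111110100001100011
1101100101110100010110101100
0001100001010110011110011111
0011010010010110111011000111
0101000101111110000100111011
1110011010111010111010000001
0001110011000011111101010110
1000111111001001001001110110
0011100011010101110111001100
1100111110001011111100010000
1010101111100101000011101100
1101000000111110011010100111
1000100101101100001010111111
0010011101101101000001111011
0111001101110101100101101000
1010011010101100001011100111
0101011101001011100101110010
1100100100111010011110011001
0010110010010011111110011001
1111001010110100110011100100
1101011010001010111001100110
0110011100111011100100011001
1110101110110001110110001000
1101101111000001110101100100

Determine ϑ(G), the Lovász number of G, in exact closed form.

7

Vertex 381 has 15 neighbors: 581, 557, 141, 690, 166, 979, 100, 722, 380, 757, 779, 190, 478, 191, 352.
N(557) = {141, 690, 183, 100, 691, 995, 757, 412, 191, 615, 343, 352, 366, 381, 241}, |N(557)| = 15.
N(995) = {581, 557, 690, 183, 166, 979, 100, 344, 573, 757, 779, 190, 412, 478, 343}, |N(995)| = 15.
Vertex 166 has 15 neighbors: 318, 690, 691, 380, 995, 573, 190, 412, 478, 191, 343, 352, 366, 381, 241.
15-regular, N=28; Kneser-type, 2-subsets of [8].
Distinct eigenvalues (to 4 d.p.): [15.0, 1.0, -5.0].
−28·(-5) / ((15)−(-5)) = 7 = ϑ(G).
ϑ(G) ≈ 7.0000000.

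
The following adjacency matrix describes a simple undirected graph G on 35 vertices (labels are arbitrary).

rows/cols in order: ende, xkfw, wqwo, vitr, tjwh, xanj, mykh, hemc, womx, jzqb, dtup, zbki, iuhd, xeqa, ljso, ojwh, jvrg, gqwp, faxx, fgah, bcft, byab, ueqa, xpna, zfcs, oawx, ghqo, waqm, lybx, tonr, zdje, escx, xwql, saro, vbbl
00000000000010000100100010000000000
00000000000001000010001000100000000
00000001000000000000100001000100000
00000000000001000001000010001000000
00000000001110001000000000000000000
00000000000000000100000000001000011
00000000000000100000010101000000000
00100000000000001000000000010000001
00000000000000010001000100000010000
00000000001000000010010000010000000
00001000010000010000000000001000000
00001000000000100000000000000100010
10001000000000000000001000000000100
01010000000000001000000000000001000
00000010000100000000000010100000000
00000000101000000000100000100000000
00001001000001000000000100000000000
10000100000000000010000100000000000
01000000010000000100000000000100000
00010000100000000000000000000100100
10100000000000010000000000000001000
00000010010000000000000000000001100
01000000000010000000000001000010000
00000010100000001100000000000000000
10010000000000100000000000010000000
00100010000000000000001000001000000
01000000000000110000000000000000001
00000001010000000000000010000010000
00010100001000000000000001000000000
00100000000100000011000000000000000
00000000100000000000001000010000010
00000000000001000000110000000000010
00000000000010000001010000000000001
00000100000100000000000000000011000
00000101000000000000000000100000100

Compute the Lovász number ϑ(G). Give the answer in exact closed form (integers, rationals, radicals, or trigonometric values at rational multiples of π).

15

N(ojwh) = {womx, dtup, bcft, ghqo}, |N(ojwh)| = 4.
N(wqwo) = {hemc, bcft, oawx, tonr}, |N(wqwo)| = 4.
deg(vbbl) = 4; N(vbbl) = {xanj, hemc, ghqo, xwql}.
Vertex ende has 4 neighbors: iuhd, gqwp, bcft, zfcs.
Every vertex has degree 4 (N=35); Kneser-type, 3-subsets of [7].
Distinct eigenvalues (to 6 d.p.): [4.0, 2.0, -1.0, -3.0].
ϑ = −N·λ_min/(λ_max−λ_min) = −35·(-3)/(4−(-3)) = 15.
ϑ(G) ≈ 15.00000000.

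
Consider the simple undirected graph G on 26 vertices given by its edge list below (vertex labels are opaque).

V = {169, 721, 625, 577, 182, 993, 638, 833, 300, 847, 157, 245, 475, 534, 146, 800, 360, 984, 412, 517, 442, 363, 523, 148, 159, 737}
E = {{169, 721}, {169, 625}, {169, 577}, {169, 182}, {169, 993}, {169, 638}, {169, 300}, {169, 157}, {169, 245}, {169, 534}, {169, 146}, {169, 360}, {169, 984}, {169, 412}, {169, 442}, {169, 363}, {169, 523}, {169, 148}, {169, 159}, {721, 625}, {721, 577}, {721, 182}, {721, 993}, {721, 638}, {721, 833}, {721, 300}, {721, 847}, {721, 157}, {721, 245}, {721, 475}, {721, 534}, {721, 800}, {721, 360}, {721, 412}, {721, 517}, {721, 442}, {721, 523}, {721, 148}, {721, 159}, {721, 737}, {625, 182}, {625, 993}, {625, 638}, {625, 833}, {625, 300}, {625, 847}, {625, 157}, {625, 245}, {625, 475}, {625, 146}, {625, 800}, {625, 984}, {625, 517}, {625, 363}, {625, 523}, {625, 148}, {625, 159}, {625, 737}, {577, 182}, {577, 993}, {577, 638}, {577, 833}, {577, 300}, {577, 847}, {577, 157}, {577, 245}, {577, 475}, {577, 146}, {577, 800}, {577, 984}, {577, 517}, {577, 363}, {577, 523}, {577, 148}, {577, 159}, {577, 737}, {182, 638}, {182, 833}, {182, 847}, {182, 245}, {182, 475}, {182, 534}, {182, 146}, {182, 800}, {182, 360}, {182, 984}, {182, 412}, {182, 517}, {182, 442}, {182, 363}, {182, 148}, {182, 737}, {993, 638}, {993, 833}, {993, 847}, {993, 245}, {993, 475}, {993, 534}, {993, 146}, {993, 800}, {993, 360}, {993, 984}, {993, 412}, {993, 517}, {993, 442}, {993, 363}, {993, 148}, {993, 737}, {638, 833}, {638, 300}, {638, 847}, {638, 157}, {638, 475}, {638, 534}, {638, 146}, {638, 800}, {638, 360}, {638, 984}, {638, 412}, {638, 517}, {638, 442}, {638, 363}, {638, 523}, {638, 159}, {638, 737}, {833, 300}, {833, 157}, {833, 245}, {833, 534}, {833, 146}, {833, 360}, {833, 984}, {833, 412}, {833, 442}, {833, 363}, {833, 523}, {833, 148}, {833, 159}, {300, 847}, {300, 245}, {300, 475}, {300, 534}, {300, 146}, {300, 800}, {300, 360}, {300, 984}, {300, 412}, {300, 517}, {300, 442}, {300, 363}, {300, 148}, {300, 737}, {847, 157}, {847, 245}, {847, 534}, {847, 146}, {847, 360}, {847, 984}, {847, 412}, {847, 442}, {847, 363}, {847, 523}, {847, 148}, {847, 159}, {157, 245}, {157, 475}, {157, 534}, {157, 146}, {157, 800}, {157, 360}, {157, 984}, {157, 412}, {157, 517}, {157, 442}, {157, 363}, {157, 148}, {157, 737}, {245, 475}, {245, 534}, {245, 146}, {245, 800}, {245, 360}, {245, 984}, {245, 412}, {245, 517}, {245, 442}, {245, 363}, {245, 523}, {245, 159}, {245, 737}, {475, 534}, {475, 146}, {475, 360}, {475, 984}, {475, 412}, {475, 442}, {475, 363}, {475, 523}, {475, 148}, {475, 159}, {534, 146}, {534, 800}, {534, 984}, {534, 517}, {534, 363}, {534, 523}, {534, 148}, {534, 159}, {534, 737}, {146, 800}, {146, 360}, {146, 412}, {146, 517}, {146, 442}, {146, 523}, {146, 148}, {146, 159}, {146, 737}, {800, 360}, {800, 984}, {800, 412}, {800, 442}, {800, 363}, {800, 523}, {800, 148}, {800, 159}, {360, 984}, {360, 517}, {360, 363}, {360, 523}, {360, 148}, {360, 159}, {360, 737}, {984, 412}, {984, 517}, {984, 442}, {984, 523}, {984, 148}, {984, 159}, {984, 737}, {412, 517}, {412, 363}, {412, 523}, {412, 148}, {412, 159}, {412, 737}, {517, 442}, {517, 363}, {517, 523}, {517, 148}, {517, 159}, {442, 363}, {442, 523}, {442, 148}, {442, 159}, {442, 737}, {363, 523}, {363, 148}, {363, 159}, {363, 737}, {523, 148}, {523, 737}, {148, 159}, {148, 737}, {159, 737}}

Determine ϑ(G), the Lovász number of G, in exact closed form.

Vertex 625 has 20 neighbors: 169, 721, 182, 993, 638, 833, 300, 847, 157, 245, 475, 146, 800, 984, 517, 363, 523, 148, 159, 737.
Vertex 146 has 22 neighbors: 169, 625, 577, 182, 993, 638, 833, 300, 847, 157, 245, 475, 534, 800, 360, 412, 517, 442, 523, 148, 159, 737.
deg(984) = 22; N(984) = {169, 625, 577, 182, 993, 638, 833, 300, 847, 157, 245, 475, 534, 800, 360, 412, 517, 442, 523, 148, 159, 737}.
Vertex 412 has 20 neighbors: 169, 721, 182, 993, 638, 833, 300, 847, 157, 245, 475, 146, 800, 984, 517, 363, 523, 148, 159, 737.
5 parts of sizes [7, 6, 6, 4, 3]; α(G) = 7 = ϑ (perfect).
≈ 7.0000000 (to 7 d.p.).
α=7, χ(Ḡ)=7; ϑ=7 lies between (collapsed).

7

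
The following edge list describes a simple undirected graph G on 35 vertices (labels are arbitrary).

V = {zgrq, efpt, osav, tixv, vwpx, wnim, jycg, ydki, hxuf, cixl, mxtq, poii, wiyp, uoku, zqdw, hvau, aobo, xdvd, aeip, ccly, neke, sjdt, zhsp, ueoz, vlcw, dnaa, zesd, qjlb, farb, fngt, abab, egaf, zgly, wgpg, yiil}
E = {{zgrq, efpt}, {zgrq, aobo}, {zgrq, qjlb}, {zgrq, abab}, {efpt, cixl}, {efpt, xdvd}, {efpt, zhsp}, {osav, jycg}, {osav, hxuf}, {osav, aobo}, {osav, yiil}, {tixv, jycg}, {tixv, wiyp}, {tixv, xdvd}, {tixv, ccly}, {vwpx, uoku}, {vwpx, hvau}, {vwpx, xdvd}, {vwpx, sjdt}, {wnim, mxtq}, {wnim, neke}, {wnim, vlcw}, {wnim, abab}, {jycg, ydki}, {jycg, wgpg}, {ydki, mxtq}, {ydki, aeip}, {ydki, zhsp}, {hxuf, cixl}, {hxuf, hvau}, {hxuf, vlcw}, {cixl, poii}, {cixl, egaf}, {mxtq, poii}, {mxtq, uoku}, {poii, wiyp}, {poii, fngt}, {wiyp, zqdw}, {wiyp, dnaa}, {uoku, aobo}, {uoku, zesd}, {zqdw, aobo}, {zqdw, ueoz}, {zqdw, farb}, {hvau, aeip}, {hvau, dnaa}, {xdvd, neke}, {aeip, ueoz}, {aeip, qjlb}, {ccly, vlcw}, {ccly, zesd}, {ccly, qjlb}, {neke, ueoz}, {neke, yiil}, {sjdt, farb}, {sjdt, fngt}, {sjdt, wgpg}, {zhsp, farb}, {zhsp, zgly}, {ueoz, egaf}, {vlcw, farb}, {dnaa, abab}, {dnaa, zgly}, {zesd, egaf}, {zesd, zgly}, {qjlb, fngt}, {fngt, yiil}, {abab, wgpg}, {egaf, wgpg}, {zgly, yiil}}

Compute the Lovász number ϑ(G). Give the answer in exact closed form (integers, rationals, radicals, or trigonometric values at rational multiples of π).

deg(ueoz) = 4; N(ueoz) = {zqdw, aeip, neke, egaf}.
deg(egaf) = 4; N(egaf) = {cixl, ueoz, zesd, wgpg}.
Vertex aobo has 4 neighbors: zgrq, osav, uoku, zqdw.
Vertex sjdt has 4 neighbors: vwpx, farb, fngt, wgpg.
deg(v) = 4 for all v (|V|=35); Kneser K(7,3) on C(7,3)=35 vertices.
The 4 distinct eigenvalues: [4.0, 2.0, -1.0, -3.0].
ϑ = −N·λ_min/(λ_max−λ_min) = −35·(-3)/(4−(-3)) = 15.
ϑ(G) ≈ 15.000000000.

15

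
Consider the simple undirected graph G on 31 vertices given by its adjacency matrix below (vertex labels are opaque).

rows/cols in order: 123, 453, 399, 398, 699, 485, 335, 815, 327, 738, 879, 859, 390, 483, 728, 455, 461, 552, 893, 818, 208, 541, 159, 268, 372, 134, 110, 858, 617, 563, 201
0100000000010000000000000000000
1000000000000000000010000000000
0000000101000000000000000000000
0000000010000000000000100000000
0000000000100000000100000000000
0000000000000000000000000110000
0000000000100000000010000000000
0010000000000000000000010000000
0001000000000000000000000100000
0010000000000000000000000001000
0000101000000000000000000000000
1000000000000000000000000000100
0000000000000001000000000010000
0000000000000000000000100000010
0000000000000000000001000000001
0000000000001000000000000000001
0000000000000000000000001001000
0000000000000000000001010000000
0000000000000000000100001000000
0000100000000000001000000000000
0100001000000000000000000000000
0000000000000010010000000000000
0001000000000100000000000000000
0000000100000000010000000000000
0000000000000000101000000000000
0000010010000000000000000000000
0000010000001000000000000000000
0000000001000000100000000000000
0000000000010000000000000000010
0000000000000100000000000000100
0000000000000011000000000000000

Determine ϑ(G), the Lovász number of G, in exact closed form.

31*cos(pi/31)/(cos(pi/31) + 1)

N(859) = {123, 617}, |N(859)| = 2.
Vertex 208 has 2 neighbors: 453, 335.
deg(390) = 2; N(390) = {455, 110}.
deg(461) = 2; N(461) = {372, 858}.
deg(v) = 2 for all v (|V|=31); this is C_{31}, the 31-cycle.
Distinct eigenvalues (to 3 d.p.): [2.0, 1.959, 1.838, 1.642, 1.378, 1.058, 0.695, 0.303, -0.101, -0.501, -0.881, -1.224, -1.518, -1.749, -1.908, -1.99].
−31·(-2*cos(pi/31)) / ((2)−(-2*cos(pi/31))) = 31*cos(pi/31)/(cos(pi/31) + 1) = ϑ(G).
ϑ(G) ≈ 15.46013.
15 ≤ 31*cos(pi/31)/(cos(pi/31) + 1) ≤ 16: both strict.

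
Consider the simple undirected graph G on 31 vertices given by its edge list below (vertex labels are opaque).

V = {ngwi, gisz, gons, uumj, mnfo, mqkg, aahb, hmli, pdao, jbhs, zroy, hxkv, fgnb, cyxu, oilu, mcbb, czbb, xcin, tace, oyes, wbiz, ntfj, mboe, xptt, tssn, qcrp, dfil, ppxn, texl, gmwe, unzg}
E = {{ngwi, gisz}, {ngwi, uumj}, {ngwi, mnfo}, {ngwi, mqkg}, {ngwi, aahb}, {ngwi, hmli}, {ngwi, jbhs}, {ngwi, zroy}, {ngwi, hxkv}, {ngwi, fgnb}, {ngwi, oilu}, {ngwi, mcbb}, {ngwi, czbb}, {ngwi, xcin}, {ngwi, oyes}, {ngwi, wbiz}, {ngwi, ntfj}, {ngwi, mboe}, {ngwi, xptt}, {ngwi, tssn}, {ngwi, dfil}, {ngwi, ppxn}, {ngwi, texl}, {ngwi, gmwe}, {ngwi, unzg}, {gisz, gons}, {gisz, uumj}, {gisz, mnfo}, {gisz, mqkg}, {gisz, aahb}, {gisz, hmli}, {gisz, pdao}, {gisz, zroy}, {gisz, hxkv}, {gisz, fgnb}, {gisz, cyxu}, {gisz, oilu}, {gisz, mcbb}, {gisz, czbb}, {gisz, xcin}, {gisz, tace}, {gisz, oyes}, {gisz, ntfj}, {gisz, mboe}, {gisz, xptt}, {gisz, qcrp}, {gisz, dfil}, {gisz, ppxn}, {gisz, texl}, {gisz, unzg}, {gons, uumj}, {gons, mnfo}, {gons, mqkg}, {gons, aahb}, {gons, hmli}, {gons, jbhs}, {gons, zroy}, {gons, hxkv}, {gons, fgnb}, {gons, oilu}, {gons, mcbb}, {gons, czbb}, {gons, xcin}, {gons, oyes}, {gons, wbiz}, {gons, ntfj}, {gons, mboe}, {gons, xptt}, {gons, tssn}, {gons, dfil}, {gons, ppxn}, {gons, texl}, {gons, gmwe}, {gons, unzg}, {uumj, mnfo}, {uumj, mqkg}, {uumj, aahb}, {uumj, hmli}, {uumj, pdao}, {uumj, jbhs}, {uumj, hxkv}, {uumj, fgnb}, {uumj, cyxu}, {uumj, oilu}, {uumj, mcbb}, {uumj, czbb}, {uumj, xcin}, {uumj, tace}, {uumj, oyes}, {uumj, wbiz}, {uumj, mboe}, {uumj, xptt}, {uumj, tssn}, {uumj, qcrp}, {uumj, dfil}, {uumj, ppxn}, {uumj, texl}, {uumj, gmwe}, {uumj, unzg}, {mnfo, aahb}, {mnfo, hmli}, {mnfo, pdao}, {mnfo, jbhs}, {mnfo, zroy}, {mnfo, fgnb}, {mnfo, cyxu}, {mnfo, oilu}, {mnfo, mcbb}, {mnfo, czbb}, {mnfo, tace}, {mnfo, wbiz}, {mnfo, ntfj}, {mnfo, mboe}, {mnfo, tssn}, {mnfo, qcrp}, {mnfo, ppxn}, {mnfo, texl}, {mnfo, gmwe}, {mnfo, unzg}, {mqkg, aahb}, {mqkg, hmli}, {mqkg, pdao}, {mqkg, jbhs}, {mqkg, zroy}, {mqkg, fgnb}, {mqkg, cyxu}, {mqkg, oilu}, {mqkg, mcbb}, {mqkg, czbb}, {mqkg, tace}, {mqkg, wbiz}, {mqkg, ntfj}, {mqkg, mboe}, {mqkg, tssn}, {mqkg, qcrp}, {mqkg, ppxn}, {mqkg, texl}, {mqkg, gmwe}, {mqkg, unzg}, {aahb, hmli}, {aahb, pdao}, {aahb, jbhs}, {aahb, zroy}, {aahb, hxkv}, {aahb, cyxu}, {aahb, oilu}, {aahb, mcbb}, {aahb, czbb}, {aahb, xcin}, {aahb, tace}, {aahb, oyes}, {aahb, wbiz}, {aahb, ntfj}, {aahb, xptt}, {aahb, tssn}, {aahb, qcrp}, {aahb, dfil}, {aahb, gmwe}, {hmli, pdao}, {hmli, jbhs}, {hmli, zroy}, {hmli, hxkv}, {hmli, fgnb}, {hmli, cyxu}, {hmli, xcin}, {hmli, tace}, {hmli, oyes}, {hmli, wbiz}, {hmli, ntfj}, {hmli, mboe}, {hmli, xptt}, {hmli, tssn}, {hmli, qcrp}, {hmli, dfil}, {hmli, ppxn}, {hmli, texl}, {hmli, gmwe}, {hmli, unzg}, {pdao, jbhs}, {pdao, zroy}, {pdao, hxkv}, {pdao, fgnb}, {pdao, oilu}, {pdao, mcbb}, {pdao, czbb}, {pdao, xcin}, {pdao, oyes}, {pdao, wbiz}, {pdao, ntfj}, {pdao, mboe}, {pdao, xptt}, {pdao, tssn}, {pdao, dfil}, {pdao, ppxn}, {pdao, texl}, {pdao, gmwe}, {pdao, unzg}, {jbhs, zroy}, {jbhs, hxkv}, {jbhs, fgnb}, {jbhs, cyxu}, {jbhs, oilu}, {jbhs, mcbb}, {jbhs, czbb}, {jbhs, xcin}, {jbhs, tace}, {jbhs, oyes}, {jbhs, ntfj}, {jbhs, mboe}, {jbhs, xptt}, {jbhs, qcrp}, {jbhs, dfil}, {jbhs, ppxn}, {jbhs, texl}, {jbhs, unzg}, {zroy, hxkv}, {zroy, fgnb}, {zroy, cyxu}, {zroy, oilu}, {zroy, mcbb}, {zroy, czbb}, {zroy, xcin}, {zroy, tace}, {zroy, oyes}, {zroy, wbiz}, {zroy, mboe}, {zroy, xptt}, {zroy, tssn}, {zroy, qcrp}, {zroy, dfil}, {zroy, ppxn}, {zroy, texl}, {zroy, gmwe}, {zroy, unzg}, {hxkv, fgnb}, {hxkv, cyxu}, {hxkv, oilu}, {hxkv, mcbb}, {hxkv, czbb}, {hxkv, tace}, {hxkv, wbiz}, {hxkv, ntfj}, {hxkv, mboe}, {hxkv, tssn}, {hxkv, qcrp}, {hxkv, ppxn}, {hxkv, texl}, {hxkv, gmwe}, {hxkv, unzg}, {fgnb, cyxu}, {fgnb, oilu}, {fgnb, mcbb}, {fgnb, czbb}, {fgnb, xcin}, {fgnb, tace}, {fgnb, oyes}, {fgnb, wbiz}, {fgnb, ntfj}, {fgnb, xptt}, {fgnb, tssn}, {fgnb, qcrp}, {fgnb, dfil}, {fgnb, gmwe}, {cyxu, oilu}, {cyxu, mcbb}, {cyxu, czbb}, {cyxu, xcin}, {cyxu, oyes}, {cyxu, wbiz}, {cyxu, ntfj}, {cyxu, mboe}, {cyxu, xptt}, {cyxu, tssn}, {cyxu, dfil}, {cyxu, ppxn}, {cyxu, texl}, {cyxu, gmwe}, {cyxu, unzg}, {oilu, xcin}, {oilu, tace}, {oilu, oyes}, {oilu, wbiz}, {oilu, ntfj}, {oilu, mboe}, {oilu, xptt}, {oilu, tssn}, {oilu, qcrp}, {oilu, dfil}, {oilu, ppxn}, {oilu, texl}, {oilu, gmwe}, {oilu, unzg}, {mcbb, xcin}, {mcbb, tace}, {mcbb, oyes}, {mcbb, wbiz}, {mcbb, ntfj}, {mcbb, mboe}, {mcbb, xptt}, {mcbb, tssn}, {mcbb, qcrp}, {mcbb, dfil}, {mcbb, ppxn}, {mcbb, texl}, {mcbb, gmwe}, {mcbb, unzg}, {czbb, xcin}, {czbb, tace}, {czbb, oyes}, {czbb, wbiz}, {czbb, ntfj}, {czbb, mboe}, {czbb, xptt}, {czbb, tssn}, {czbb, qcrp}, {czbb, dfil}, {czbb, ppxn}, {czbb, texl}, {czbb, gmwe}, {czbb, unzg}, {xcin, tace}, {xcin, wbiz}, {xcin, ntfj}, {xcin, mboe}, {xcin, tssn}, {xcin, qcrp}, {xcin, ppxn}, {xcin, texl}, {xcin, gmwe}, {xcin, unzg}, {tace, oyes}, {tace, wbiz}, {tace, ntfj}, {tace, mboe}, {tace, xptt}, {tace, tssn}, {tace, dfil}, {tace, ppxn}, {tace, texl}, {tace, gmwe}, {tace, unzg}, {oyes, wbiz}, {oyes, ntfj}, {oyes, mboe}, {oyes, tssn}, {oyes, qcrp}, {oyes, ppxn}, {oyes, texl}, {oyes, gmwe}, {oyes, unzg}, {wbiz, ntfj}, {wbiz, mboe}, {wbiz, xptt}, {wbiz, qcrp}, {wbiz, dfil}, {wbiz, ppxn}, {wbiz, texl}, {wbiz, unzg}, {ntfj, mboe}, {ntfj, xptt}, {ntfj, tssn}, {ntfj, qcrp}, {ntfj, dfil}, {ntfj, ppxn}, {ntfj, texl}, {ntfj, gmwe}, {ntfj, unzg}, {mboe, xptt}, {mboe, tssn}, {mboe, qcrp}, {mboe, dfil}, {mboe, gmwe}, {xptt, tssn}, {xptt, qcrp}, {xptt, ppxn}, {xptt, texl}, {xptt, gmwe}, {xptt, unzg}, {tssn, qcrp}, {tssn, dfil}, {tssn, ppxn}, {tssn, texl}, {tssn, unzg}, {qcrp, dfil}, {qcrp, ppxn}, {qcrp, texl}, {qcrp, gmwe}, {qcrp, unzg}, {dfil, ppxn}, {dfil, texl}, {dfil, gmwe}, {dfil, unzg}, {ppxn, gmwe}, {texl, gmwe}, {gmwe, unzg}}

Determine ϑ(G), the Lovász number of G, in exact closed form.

7

Vertex gisz has 26 neighbors: ngwi, gons, uumj, mnfo, mqkg, aahb, hmli, pdao, zroy, hxkv, fgnb, cyxu, oilu, mcbb, czbb, xcin, tace, oyes, ntfj, mboe, xptt, qcrp, dfil, ppxn, texl, unzg.
N(unzg) = {ngwi, gisz, gons, uumj, mnfo, mqkg, hmli, pdao, jbhs, zroy, hxkv, cyxu, oilu, mcbb, czbb, xcin, tace, oyes, wbiz, ntfj, xptt, tssn, qcrp, dfil, gmwe}, |N(unzg)| = 25.
Vertex texl has 25 neighbors: ngwi, gisz, gons, uumj, mnfo, mqkg, hmli, pdao, jbhs, zroy, hxkv, cyxu, oilu, mcbb, czbb, xcin, tace, oyes, wbiz, ntfj, xptt, tssn, qcrp, dfil, gmwe.
N(aahb) = {ngwi, gisz, gons, uumj, mnfo, mqkg, hmli, pdao, jbhs, zroy, hxkv, cyxu, oilu, mcbb, czbb, xcin, tace, oyes, wbiz, ntfj, xptt, tssn, qcrp, dfil, gmwe}, |N(aahb)| = 25.
Complete 6-partite, parts [7, 6, 6, 5, 4, 3]: perfect, ϑ = α = 7.
ϑ(G) ≈ 7.00000.
Sandwich: α(G)=7 ≤ ϑ(G)=7 ≤ χ(Ḡ)=7 (collapsed).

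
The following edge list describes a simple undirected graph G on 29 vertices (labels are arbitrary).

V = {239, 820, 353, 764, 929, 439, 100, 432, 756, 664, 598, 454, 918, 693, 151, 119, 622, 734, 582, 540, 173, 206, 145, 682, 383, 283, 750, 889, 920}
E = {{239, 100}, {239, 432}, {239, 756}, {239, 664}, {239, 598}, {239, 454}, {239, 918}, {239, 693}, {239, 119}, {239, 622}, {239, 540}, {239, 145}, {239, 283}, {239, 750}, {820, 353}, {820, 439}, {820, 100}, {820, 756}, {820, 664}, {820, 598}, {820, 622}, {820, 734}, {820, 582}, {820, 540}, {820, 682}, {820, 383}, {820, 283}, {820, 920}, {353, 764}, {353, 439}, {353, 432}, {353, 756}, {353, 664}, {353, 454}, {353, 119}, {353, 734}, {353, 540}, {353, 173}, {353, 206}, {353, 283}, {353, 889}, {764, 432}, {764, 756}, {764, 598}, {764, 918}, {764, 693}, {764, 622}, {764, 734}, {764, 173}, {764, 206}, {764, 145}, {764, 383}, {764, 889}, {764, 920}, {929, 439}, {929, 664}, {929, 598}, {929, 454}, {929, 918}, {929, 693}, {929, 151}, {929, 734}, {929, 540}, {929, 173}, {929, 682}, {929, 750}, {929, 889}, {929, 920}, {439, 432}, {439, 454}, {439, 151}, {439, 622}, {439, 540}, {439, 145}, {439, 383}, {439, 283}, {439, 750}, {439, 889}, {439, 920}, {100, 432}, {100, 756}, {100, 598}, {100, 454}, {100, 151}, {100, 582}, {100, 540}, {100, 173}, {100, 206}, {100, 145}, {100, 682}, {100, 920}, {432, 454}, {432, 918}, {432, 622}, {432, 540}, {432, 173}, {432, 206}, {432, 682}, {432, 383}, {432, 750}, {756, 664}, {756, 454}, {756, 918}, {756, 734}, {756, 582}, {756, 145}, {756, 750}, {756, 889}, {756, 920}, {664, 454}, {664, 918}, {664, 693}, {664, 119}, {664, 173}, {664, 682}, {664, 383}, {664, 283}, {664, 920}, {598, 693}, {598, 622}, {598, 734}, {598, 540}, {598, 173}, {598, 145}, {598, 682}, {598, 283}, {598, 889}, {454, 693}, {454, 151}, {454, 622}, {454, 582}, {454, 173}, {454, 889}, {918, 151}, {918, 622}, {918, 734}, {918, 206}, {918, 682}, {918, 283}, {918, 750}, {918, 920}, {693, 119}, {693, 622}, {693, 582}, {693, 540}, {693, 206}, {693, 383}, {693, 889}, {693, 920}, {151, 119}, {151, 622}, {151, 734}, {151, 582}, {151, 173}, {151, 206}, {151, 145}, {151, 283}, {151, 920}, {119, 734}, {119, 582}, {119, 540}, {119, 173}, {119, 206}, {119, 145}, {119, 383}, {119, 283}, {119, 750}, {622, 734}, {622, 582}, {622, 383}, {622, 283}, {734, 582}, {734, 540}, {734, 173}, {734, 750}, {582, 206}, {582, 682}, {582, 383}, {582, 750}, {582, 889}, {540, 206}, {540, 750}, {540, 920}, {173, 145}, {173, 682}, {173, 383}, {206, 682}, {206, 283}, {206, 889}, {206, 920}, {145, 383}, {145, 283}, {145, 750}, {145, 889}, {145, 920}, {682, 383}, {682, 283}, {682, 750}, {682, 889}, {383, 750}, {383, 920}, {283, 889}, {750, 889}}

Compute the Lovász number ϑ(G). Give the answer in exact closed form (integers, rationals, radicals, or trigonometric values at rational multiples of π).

sqrt(29)

N(582) = {820, 100, 756, 454, 693, 151, 119, 622, 734, 206, 682, 383, 750, 889}, |N(582)| = 14.
N(820) = {353, 439, 100, 756, 664, 598, 622, 734, 582, 540, 682, 383, 283, 920}, |N(820)| = 14.
deg(283) = 14; N(283) = {239, 820, 353, 439, 664, 598, 918, 151, 119, 622, 206, 145, 682, 889}.
N(119) = {239, 353, 664, 693, 151, 734, 582, 540, 173, 206, 145, 383, 283, 750}, |N(119)| = 14.
deg(v) = 14 for all v (|V|=29); strongly regular (29,14,6,7).
spec(A) ≈ [14.0, 2.19258, -3.19258] (distinct, 5 d.p.).
With N=29: ϑ(G) = 29·(-(-sqrt(29)/2 - 1/2))/(14−(-sqrt(29)/2 - 1/2)) = sqrt(29).
= 5.38516481… (decimal).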